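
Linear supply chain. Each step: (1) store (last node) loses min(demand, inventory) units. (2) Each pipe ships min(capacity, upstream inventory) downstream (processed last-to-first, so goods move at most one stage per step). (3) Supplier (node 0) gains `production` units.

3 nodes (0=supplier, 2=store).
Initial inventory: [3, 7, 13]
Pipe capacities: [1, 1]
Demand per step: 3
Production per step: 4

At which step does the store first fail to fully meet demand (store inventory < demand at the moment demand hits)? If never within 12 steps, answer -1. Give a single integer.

Step 1: demand=3,sold=3 ship[1->2]=1 ship[0->1]=1 prod=4 -> [6 7 11]
Step 2: demand=3,sold=3 ship[1->2]=1 ship[0->1]=1 prod=4 -> [9 7 9]
Step 3: demand=3,sold=3 ship[1->2]=1 ship[0->1]=1 prod=4 -> [12 7 7]
Step 4: demand=3,sold=3 ship[1->2]=1 ship[0->1]=1 prod=4 -> [15 7 5]
Step 5: demand=3,sold=3 ship[1->2]=1 ship[0->1]=1 prod=4 -> [18 7 3]
Step 6: demand=3,sold=3 ship[1->2]=1 ship[0->1]=1 prod=4 -> [21 7 1]
Step 7: demand=3,sold=1 ship[1->2]=1 ship[0->1]=1 prod=4 -> [24 7 1]
Step 8: demand=3,sold=1 ship[1->2]=1 ship[0->1]=1 prod=4 -> [27 7 1]
Step 9: demand=3,sold=1 ship[1->2]=1 ship[0->1]=1 prod=4 -> [30 7 1]
Step 10: demand=3,sold=1 ship[1->2]=1 ship[0->1]=1 prod=4 -> [33 7 1]
Step 11: demand=3,sold=1 ship[1->2]=1 ship[0->1]=1 prod=4 -> [36 7 1]
Step 12: demand=3,sold=1 ship[1->2]=1 ship[0->1]=1 prod=4 -> [39 7 1]
First stockout at step 7

7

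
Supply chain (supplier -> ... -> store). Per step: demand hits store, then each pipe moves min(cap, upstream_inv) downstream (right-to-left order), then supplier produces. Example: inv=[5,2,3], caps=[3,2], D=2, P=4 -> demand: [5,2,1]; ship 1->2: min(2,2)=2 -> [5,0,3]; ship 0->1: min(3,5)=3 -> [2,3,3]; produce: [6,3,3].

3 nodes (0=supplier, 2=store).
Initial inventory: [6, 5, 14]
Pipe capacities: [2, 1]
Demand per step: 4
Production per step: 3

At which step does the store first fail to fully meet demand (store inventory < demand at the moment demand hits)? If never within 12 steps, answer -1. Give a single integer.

Step 1: demand=4,sold=4 ship[1->2]=1 ship[0->1]=2 prod=3 -> [7 6 11]
Step 2: demand=4,sold=4 ship[1->2]=1 ship[0->1]=2 prod=3 -> [8 7 8]
Step 3: demand=4,sold=4 ship[1->2]=1 ship[0->1]=2 prod=3 -> [9 8 5]
Step 4: demand=4,sold=4 ship[1->2]=1 ship[0->1]=2 prod=3 -> [10 9 2]
Step 5: demand=4,sold=2 ship[1->2]=1 ship[0->1]=2 prod=3 -> [11 10 1]
Step 6: demand=4,sold=1 ship[1->2]=1 ship[0->1]=2 prod=3 -> [12 11 1]
Step 7: demand=4,sold=1 ship[1->2]=1 ship[0->1]=2 prod=3 -> [13 12 1]
Step 8: demand=4,sold=1 ship[1->2]=1 ship[0->1]=2 prod=3 -> [14 13 1]
Step 9: demand=4,sold=1 ship[1->2]=1 ship[0->1]=2 prod=3 -> [15 14 1]
Step 10: demand=4,sold=1 ship[1->2]=1 ship[0->1]=2 prod=3 -> [16 15 1]
Step 11: demand=4,sold=1 ship[1->2]=1 ship[0->1]=2 prod=3 -> [17 16 1]
Step 12: demand=4,sold=1 ship[1->2]=1 ship[0->1]=2 prod=3 -> [18 17 1]
First stockout at step 5

5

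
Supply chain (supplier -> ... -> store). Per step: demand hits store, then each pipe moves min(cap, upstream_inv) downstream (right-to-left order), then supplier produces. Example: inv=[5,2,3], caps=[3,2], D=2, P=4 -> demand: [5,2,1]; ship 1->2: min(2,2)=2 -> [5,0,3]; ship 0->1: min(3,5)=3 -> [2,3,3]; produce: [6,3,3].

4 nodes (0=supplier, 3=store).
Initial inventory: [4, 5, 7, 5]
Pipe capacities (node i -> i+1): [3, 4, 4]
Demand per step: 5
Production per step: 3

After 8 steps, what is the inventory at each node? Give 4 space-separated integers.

Step 1: demand=5,sold=5 ship[2->3]=4 ship[1->2]=4 ship[0->1]=3 prod=3 -> inv=[4 4 7 4]
Step 2: demand=5,sold=4 ship[2->3]=4 ship[1->2]=4 ship[0->1]=3 prod=3 -> inv=[4 3 7 4]
Step 3: demand=5,sold=4 ship[2->3]=4 ship[1->2]=3 ship[0->1]=3 prod=3 -> inv=[4 3 6 4]
Step 4: demand=5,sold=4 ship[2->3]=4 ship[1->2]=3 ship[0->1]=3 prod=3 -> inv=[4 3 5 4]
Step 5: demand=5,sold=4 ship[2->3]=4 ship[1->2]=3 ship[0->1]=3 prod=3 -> inv=[4 3 4 4]
Step 6: demand=5,sold=4 ship[2->3]=4 ship[1->2]=3 ship[0->1]=3 prod=3 -> inv=[4 3 3 4]
Step 7: demand=5,sold=4 ship[2->3]=3 ship[1->2]=3 ship[0->1]=3 prod=3 -> inv=[4 3 3 3]
Step 8: demand=5,sold=3 ship[2->3]=3 ship[1->2]=3 ship[0->1]=3 prod=3 -> inv=[4 3 3 3]

4 3 3 3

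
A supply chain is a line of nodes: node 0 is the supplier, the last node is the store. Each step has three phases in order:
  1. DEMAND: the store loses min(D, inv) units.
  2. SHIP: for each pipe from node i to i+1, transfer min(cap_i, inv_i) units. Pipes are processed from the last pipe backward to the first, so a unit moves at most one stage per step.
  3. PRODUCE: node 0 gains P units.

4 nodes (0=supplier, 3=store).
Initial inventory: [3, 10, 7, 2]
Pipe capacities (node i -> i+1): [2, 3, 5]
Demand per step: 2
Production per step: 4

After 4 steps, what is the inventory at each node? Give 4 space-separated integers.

Step 1: demand=2,sold=2 ship[2->3]=5 ship[1->2]=3 ship[0->1]=2 prod=4 -> inv=[5 9 5 5]
Step 2: demand=2,sold=2 ship[2->3]=5 ship[1->2]=3 ship[0->1]=2 prod=4 -> inv=[7 8 3 8]
Step 3: demand=2,sold=2 ship[2->3]=3 ship[1->2]=3 ship[0->1]=2 prod=4 -> inv=[9 7 3 9]
Step 4: demand=2,sold=2 ship[2->3]=3 ship[1->2]=3 ship[0->1]=2 prod=4 -> inv=[11 6 3 10]

11 6 3 10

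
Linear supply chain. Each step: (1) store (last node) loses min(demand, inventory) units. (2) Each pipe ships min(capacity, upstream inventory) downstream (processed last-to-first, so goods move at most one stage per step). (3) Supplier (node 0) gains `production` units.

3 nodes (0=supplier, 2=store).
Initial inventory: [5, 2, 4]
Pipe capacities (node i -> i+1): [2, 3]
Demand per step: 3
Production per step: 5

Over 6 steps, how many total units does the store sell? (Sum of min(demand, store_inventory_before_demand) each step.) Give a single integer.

Answer: 14

Derivation:
Step 1: sold=3 (running total=3) -> [8 2 3]
Step 2: sold=3 (running total=6) -> [11 2 2]
Step 3: sold=2 (running total=8) -> [14 2 2]
Step 4: sold=2 (running total=10) -> [17 2 2]
Step 5: sold=2 (running total=12) -> [20 2 2]
Step 6: sold=2 (running total=14) -> [23 2 2]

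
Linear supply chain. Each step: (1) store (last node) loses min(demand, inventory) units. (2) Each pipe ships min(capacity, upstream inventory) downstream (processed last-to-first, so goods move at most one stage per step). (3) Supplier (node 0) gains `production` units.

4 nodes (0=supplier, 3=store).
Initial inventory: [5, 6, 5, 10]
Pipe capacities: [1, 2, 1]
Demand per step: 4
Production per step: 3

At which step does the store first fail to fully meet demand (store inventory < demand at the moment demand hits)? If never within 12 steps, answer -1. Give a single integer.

Step 1: demand=4,sold=4 ship[2->3]=1 ship[1->2]=2 ship[0->1]=1 prod=3 -> [7 5 6 7]
Step 2: demand=4,sold=4 ship[2->3]=1 ship[1->2]=2 ship[0->1]=1 prod=3 -> [9 4 7 4]
Step 3: demand=4,sold=4 ship[2->3]=1 ship[1->2]=2 ship[0->1]=1 prod=3 -> [11 3 8 1]
Step 4: demand=4,sold=1 ship[2->3]=1 ship[1->2]=2 ship[0->1]=1 prod=3 -> [13 2 9 1]
Step 5: demand=4,sold=1 ship[2->3]=1 ship[1->2]=2 ship[0->1]=1 prod=3 -> [15 1 10 1]
Step 6: demand=4,sold=1 ship[2->3]=1 ship[1->2]=1 ship[0->1]=1 prod=3 -> [17 1 10 1]
Step 7: demand=4,sold=1 ship[2->3]=1 ship[1->2]=1 ship[0->1]=1 prod=3 -> [19 1 10 1]
Step 8: demand=4,sold=1 ship[2->3]=1 ship[1->2]=1 ship[0->1]=1 prod=3 -> [21 1 10 1]
Step 9: demand=4,sold=1 ship[2->3]=1 ship[1->2]=1 ship[0->1]=1 prod=3 -> [23 1 10 1]
Step 10: demand=4,sold=1 ship[2->3]=1 ship[1->2]=1 ship[0->1]=1 prod=3 -> [25 1 10 1]
Step 11: demand=4,sold=1 ship[2->3]=1 ship[1->2]=1 ship[0->1]=1 prod=3 -> [27 1 10 1]
Step 12: demand=4,sold=1 ship[2->3]=1 ship[1->2]=1 ship[0->1]=1 prod=3 -> [29 1 10 1]
First stockout at step 4

4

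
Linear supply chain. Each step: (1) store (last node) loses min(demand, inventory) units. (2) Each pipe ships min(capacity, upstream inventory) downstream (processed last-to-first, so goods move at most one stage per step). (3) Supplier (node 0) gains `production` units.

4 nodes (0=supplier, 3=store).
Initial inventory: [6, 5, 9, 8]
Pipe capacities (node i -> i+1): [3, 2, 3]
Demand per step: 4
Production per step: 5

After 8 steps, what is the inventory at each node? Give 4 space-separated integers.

Step 1: demand=4,sold=4 ship[2->3]=3 ship[1->2]=2 ship[0->1]=3 prod=5 -> inv=[8 6 8 7]
Step 2: demand=4,sold=4 ship[2->3]=3 ship[1->2]=2 ship[0->1]=3 prod=5 -> inv=[10 7 7 6]
Step 3: demand=4,sold=4 ship[2->3]=3 ship[1->2]=2 ship[0->1]=3 prod=5 -> inv=[12 8 6 5]
Step 4: demand=4,sold=4 ship[2->3]=3 ship[1->2]=2 ship[0->1]=3 prod=5 -> inv=[14 9 5 4]
Step 5: demand=4,sold=4 ship[2->3]=3 ship[1->2]=2 ship[0->1]=3 prod=5 -> inv=[16 10 4 3]
Step 6: demand=4,sold=3 ship[2->3]=3 ship[1->2]=2 ship[0->1]=3 prod=5 -> inv=[18 11 3 3]
Step 7: demand=4,sold=3 ship[2->3]=3 ship[1->2]=2 ship[0->1]=3 prod=5 -> inv=[20 12 2 3]
Step 8: demand=4,sold=3 ship[2->3]=2 ship[1->2]=2 ship[0->1]=3 prod=5 -> inv=[22 13 2 2]

22 13 2 2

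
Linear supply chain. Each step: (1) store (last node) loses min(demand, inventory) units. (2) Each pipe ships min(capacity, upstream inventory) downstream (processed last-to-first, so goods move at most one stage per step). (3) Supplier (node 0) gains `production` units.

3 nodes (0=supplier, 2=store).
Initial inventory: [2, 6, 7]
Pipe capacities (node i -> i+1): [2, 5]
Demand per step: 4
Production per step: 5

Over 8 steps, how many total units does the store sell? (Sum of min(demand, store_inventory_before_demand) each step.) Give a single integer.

Step 1: sold=4 (running total=4) -> [5 3 8]
Step 2: sold=4 (running total=8) -> [8 2 7]
Step 3: sold=4 (running total=12) -> [11 2 5]
Step 4: sold=4 (running total=16) -> [14 2 3]
Step 5: sold=3 (running total=19) -> [17 2 2]
Step 6: sold=2 (running total=21) -> [20 2 2]
Step 7: sold=2 (running total=23) -> [23 2 2]
Step 8: sold=2 (running total=25) -> [26 2 2]

Answer: 25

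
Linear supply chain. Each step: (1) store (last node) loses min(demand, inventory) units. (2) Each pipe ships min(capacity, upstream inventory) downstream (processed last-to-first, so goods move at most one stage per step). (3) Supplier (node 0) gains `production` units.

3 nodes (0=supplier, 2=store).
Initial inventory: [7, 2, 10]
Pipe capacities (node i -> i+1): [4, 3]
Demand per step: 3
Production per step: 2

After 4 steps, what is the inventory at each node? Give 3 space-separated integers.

Step 1: demand=3,sold=3 ship[1->2]=2 ship[0->1]=4 prod=2 -> inv=[5 4 9]
Step 2: demand=3,sold=3 ship[1->2]=3 ship[0->1]=4 prod=2 -> inv=[3 5 9]
Step 3: demand=3,sold=3 ship[1->2]=3 ship[0->1]=3 prod=2 -> inv=[2 5 9]
Step 4: demand=3,sold=3 ship[1->2]=3 ship[0->1]=2 prod=2 -> inv=[2 4 9]

2 4 9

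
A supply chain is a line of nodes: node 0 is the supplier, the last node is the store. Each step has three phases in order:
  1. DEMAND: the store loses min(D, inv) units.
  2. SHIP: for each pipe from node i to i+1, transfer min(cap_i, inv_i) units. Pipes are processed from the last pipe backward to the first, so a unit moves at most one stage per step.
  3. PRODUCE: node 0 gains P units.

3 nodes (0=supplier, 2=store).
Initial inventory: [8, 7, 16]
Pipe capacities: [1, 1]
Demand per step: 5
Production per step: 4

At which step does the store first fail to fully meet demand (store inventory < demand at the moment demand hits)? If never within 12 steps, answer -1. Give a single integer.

Step 1: demand=5,sold=5 ship[1->2]=1 ship[0->1]=1 prod=4 -> [11 7 12]
Step 2: demand=5,sold=5 ship[1->2]=1 ship[0->1]=1 prod=4 -> [14 7 8]
Step 3: demand=5,sold=5 ship[1->2]=1 ship[0->1]=1 prod=4 -> [17 7 4]
Step 4: demand=5,sold=4 ship[1->2]=1 ship[0->1]=1 prod=4 -> [20 7 1]
Step 5: demand=5,sold=1 ship[1->2]=1 ship[0->1]=1 prod=4 -> [23 7 1]
Step 6: demand=5,sold=1 ship[1->2]=1 ship[0->1]=1 prod=4 -> [26 7 1]
Step 7: demand=5,sold=1 ship[1->2]=1 ship[0->1]=1 prod=4 -> [29 7 1]
Step 8: demand=5,sold=1 ship[1->2]=1 ship[0->1]=1 prod=4 -> [32 7 1]
Step 9: demand=5,sold=1 ship[1->2]=1 ship[0->1]=1 prod=4 -> [35 7 1]
Step 10: demand=5,sold=1 ship[1->2]=1 ship[0->1]=1 prod=4 -> [38 7 1]
Step 11: demand=5,sold=1 ship[1->2]=1 ship[0->1]=1 prod=4 -> [41 7 1]
Step 12: demand=5,sold=1 ship[1->2]=1 ship[0->1]=1 prod=4 -> [44 7 1]
First stockout at step 4

4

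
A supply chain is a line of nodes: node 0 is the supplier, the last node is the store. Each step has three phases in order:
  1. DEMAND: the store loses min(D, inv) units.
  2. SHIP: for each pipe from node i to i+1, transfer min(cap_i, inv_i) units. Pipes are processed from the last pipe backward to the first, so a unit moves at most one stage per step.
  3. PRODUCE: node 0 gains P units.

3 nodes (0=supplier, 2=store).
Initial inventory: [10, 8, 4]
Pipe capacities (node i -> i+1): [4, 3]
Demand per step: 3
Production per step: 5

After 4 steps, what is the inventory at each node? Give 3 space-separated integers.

Step 1: demand=3,sold=3 ship[1->2]=3 ship[0->1]=4 prod=5 -> inv=[11 9 4]
Step 2: demand=3,sold=3 ship[1->2]=3 ship[0->1]=4 prod=5 -> inv=[12 10 4]
Step 3: demand=3,sold=3 ship[1->2]=3 ship[0->1]=4 prod=5 -> inv=[13 11 4]
Step 4: demand=3,sold=3 ship[1->2]=3 ship[0->1]=4 prod=5 -> inv=[14 12 4]

14 12 4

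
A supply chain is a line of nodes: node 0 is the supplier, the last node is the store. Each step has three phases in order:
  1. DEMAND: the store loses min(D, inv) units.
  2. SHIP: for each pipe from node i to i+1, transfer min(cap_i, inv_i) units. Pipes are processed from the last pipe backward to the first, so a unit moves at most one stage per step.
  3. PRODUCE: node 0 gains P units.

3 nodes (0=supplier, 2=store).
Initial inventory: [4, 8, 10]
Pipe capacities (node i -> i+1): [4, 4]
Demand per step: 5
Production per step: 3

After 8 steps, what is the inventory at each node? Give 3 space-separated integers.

Step 1: demand=5,sold=5 ship[1->2]=4 ship[0->1]=4 prod=3 -> inv=[3 8 9]
Step 2: demand=5,sold=5 ship[1->2]=4 ship[0->1]=3 prod=3 -> inv=[3 7 8]
Step 3: demand=5,sold=5 ship[1->2]=4 ship[0->1]=3 prod=3 -> inv=[3 6 7]
Step 4: demand=5,sold=5 ship[1->2]=4 ship[0->1]=3 prod=3 -> inv=[3 5 6]
Step 5: demand=5,sold=5 ship[1->2]=4 ship[0->1]=3 prod=3 -> inv=[3 4 5]
Step 6: demand=5,sold=5 ship[1->2]=4 ship[0->1]=3 prod=3 -> inv=[3 3 4]
Step 7: demand=5,sold=4 ship[1->2]=3 ship[0->1]=3 prod=3 -> inv=[3 3 3]
Step 8: demand=5,sold=3 ship[1->2]=3 ship[0->1]=3 prod=3 -> inv=[3 3 3]

3 3 3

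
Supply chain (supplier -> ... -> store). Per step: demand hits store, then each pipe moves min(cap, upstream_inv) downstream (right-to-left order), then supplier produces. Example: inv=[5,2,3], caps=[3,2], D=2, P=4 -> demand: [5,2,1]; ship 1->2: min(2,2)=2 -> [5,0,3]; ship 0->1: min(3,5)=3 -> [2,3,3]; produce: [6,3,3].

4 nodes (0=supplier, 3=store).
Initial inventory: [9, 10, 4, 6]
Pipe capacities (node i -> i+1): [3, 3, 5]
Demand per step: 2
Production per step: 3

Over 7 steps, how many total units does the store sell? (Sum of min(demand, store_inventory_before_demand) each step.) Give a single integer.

Answer: 14

Derivation:
Step 1: sold=2 (running total=2) -> [9 10 3 8]
Step 2: sold=2 (running total=4) -> [9 10 3 9]
Step 3: sold=2 (running total=6) -> [9 10 3 10]
Step 4: sold=2 (running total=8) -> [9 10 3 11]
Step 5: sold=2 (running total=10) -> [9 10 3 12]
Step 6: sold=2 (running total=12) -> [9 10 3 13]
Step 7: sold=2 (running total=14) -> [9 10 3 14]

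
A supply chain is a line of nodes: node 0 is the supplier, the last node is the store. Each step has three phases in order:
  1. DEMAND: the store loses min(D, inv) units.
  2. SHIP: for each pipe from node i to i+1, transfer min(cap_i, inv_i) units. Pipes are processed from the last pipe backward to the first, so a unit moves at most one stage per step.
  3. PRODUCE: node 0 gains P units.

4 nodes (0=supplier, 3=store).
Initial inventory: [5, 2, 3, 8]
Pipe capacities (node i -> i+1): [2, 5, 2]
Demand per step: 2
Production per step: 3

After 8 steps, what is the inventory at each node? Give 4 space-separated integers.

Step 1: demand=2,sold=2 ship[2->3]=2 ship[1->2]=2 ship[0->1]=2 prod=3 -> inv=[6 2 3 8]
Step 2: demand=2,sold=2 ship[2->3]=2 ship[1->2]=2 ship[0->1]=2 prod=3 -> inv=[7 2 3 8]
Step 3: demand=2,sold=2 ship[2->3]=2 ship[1->2]=2 ship[0->1]=2 prod=3 -> inv=[8 2 3 8]
Step 4: demand=2,sold=2 ship[2->3]=2 ship[1->2]=2 ship[0->1]=2 prod=3 -> inv=[9 2 3 8]
Step 5: demand=2,sold=2 ship[2->3]=2 ship[1->2]=2 ship[0->1]=2 prod=3 -> inv=[10 2 3 8]
Step 6: demand=2,sold=2 ship[2->3]=2 ship[1->2]=2 ship[0->1]=2 prod=3 -> inv=[11 2 3 8]
Step 7: demand=2,sold=2 ship[2->3]=2 ship[1->2]=2 ship[0->1]=2 prod=3 -> inv=[12 2 3 8]
Step 8: demand=2,sold=2 ship[2->3]=2 ship[1->2]=2 ship[0->1]=2 prod=3 -> inv=[13 2 3 8]

13 2 3 8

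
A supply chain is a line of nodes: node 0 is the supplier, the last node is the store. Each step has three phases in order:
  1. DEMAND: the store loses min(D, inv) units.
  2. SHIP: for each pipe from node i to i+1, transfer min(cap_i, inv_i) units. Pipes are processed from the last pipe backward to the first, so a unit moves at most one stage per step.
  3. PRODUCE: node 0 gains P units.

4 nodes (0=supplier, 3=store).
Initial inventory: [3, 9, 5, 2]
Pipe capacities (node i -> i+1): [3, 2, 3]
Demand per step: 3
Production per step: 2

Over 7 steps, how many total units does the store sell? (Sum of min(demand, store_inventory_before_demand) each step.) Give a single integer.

Step 1: sold=2 (running total=2) -> [2 10 4 3]
Step 2: sold=3 (running total=5) -> [2 10 3 3]
Step 3: sold=3 (running total=8) -> [2 10 2 3]
Step 4: sold=3 (running total=11) -> [2 10 2 2]
Step 5: sold=2 (running total=13) -> [2 10 2 2]
Step 6: sold=2 (running total=15) -> [2 10 2 2]
Step 7: sold=2 (running total=17) -> [2 10 2 2]

Answer: 17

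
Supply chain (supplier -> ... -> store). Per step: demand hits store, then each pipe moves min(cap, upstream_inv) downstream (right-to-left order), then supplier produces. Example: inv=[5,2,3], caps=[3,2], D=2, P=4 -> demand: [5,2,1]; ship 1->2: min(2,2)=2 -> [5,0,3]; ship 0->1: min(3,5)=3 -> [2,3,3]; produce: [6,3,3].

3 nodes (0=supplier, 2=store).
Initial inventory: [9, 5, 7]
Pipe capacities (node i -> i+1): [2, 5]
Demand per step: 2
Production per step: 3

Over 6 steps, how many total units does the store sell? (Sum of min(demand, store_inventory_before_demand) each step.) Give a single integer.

Step 1: sold=2 (running total=2) -> [10 2 10]
Step 2: sold=2 (running total=4) -> [11 2 10]
Step 3: sold=2 (running total=6) -> [12 2 10]
Step 4: sold=2 (running total=8) -> [13 2 10]
Step 5: sold=2 (running total=10) -> [14 2 10]
Step 6: sold=2 (running total=12) -> [15 2 10]

Answer: 12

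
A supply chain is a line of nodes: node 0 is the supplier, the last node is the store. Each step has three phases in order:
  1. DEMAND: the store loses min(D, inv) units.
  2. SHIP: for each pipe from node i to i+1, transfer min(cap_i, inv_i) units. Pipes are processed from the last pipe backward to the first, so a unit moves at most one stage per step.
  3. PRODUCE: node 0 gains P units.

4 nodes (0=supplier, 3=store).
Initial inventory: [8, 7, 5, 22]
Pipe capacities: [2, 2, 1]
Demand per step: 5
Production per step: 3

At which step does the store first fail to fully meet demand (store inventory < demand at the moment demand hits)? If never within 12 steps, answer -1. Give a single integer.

Step 1: demand=5,sold=5 ship[2->3]=1 ship[1->2]=2 ship[0->1]=2 prod=3 -> [9 7 6 18]
Step 2: demand=5,sold=5 ship[2->3]=1 ship[1->2]=2 ship[0->1]=2 prod=3 -> [10 7 7 14]
Step 3: demand=5,sold=5 ship[2->3]=1 ship[1->2]=2 ship[0->1]=2 prod=3 -> [11 7 8 10]
Step 4: demand=5,sold=5 ship[2->3]=1 ship[1->2]=2 ship[0->1]=2 prod=3 -> [12 7 9 6]
Step 5: demand=5,sold=5 ship[2->3]=1 ship[1->2]=2 ship[0->1]=2 prod=3 -> [13 7 10 2]
Step 6: demand=5,sold=2 ship[2->3]=1 ship[1->2]=2 ship[0->1]=2 prod=3 -> [14 7 11 1]
Step 7: demand=5,sold=1 ship[2->3]=1 ship[1->2]=2 ship[0->1]=2 prod=3 -> [15 7 12 1]
Step 8: demand=5,sold=1 ship[2->3]=1 ship[1->2]=2 ship[0->1]=2 prod=3 -> [16 7 13 1]
Step 9: demand=5,sold=1 ship[2->3]=1 ship[1->2]=2 ship[0->1]=2 prod=3 -> [17 7 14 1]
Step 10: demand=5,sold=1 ship[2->3]=1 ship[1->2]=2 ship[0->1]=2 prod=3 -> [18 7 15 1]
Step 11: demand=5,sold=1 ship[2->3]=1 ship[1->2]=2 ship[0->1]=2 prod=3 -> [19 7 16 1]
Step 12: demand=5,sold=1 ship[2->3]=1 ship[1->2]=2 ship[0->1]=2 prod=3 -> [20 7 17 1]
First stockout at step 6

6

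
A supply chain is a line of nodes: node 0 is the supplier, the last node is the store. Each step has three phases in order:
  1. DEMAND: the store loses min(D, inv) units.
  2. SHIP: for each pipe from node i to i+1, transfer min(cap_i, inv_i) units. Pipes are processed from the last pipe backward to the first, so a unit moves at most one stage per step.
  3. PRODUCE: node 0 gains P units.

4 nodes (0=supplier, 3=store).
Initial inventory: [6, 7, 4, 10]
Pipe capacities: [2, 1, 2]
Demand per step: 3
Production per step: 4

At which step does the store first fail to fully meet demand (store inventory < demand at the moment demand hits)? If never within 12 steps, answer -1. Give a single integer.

Step 1: demand=3,sold=3 ship[2->3]=2 ship[1->2]=1 ship[0->1]=2 prod=4 -> [8 8 3 9]
Step 2: demand=3,sold=3 ship[2->3]=2 ship[1->2]=1 ship[0->1]=2 prod=4 -> [10 9 2 8]
Step 3: demand=3,sold=3 ship[2->3]=2 ship[1->2]=1 ship[0->1]=2 prod=4 -> [12 10 1 7]
Step 4: demand=3,sold=3 ship[2->3]=1 ship[1->2]=1 ship[0->1]=2 prod=4 -> [14 11 1 5]
Step 5: demand=3,sold=3 ship[2->3]=1 ship[1->2]=1 ship[0->1]=2 prod=4 -> [16 12 1 3]
Step 6: demand=3,sold=3 ship[2->3]=1 ship[1->2]=1 ship[0->1]=2 prod=4 -> [18 13 1 1]
Step 7: demand=3,sold=1 ship[2->3]=1 ship[1->2]=1 ship[0->1]=2 prod=4 -> [20 14 1 1]
Step 8: demand=3,sold=1 ship[2->3]=1 ship[1->2]=1 ship[0->1]=2 prod=4 -> [22 15 1 1]
Step 9: demand=3,sold=1 ship[2->3]=1 ship[1->2]=1 ship[0->1]=2 prod=4 -> [24 16 1 1]
Step 10: demand=3,sold=1 ship[2->3]=1 ship[1->2]=1 ship[0->1]=2 prod=4 -> [26 17 1 1]
Step 11: demand=3,sold=1 ship[2->3]=1 ship[1->2]=1 ship[0->1]=2 prod=4 -> [28 18 1 1]
Step 12: demand=3,sold=1 ship[2->3]=1 ship[1->2]=1 ship[0->1]=2 prod=4 -> [30 19 1 1]
First stockout at step 7

7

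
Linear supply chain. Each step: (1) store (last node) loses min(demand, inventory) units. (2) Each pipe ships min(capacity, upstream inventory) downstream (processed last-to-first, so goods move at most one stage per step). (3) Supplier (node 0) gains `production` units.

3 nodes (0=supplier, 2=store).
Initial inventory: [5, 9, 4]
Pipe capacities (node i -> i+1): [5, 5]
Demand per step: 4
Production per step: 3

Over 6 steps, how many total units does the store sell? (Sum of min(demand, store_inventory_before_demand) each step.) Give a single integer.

Answer: 24

Derivation:
Step 1: sold=4 (running total=4) -> [3 9 5]
Step 2: sold=4 (running total=8) -> [3 7 6]
Step 3: sold=4 (running total=12) -> [3 5 7]
Step 4: sold=4 (running total=16) -> [3 3 8]
Step 5: sold=4 (running total=20) -> [3 3 7]
Step 6: sold=4 (running total=24) -> [3 3 6]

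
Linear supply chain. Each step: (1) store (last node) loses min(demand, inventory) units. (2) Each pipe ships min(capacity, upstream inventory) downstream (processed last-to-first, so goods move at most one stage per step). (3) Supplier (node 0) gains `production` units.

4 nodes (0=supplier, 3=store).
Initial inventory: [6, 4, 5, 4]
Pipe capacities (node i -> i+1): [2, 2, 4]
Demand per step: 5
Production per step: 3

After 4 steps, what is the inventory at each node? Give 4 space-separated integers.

Step 1: demand=5,sold=4 ship[2->3]=4 ship[1->2]=2 ship[0->1]=2 prod=3 -> inv=[7 4 3 4]
Step 2: demand=5,sold=4 ship[2->3]=3 ship[1->2]=2 ship[0->1]=2 prod=3 -> inv=[8 4 2 3]
Step 3: demand=5,sold=3 ship[2->3]=2 ship[1->2]=2 ship[0->1]=2 prod=3 -> inv=[9 4 2 2]
Step 4: demand=5,sold=2 ship[2->3]=2 ship[1->2]=2 ship[0->1]=2 prod=3 -> inv=[10 4 2 2]

10 4 2 2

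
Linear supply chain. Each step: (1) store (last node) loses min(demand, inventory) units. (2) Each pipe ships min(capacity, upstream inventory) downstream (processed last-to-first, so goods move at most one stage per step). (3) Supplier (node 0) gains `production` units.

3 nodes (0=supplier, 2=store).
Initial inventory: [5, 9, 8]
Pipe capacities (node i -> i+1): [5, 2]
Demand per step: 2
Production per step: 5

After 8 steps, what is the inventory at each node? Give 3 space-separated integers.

Step 1: demand=2,sold=2 ship[1->2]=2 ship[0->1]=5 prod=5 -> inv=[5 12 8]
Step 2: demand=2,sold=2 ship[1->2]=2 ship[0->1]=5 prod=5 -> inv=[5 15 8]
Step 3: demand=2,sold=2 ship[1->2]=2 ship[0->1]=5 prod=5 -> inv=[5 18 8]
Step 4: demand=2,sold=2 ship[1->2]=2 ship[0->1]=5 prod=5 -> inv=[5 21 8]
Step 5: demand=2,sold=2 ship[1->2]=2 ship[0->1]=5 prod=5 -> inv=[5 24 8]
Step 6: demand=2,sold=2 ship[1->2]=2 ship[0->1]=5 prod=5 -> inv=[5 27 8]
Step 7: demand=2,sold=2 ship[1->2]=2 ship[0->1]=5 prod=5 -> inv=[5 30 8]
Step 8: demand=2,sold=2 ship[1->2]=2 ship[0->1]=5 prod=5 -> inv=[5 33 8]

5 33 8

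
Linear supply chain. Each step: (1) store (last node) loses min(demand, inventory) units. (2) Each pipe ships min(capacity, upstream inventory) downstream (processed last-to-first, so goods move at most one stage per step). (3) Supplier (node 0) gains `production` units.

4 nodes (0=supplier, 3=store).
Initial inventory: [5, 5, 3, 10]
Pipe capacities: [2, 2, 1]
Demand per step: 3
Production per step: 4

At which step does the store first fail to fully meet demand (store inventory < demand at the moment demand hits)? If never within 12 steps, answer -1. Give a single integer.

Step 1: demand=3,sold=3 ship[2->3]=1 ship[1->2]=2 ship[0->1]=2 prod=4 -> [7 5 4 8]
Step 2: demand=3,sold=3 ship[2->3]=1 ship[1->2]=2 ship[0->1]=2 prod=4 -> [9 5 5 6]
Step 3: demand=3,sold=3 ship[2->3]=1 ship[1->2]=2 ship[0->1]=2 prod=4 -> [11 5 6 4]
Step 4: demand=3,sold=3 ship[2->3]=1 ship[1->2]=2 ship[0->1]=2 prod=4 -> [13 5 7 2]
Step 5: demand=3,sold=2 ship[2->3]=1 ship[1->2]=2 ship[0->1]=2 prod=4 -> [15 5 8 1]
Step 6: demand=3,sold=1 ship[2->3]=1 ship[1->2]=2 ship[0->1]=2 prod=4 -> [17 5 9 1]
Step 7: demand=3,sold=1 ship[2->3]=1 ship[1->2]=2 ship[0->1]=2 prod=4 -> [19 5 10 1]
Step 8: demand=3,sold=1 ship[2->3]=1 ship[1->2]=2 ship[0->1]=2 prod=4 -> [21 5 11 1]
Step 9: demand=3,sold=1 ship[2->3]=1 ship[1->2]=2 ship[0->1]=2 prod=4 -> [23 5 12 1]
Step 10: demand=3,sold=1 ship[2->3]=1 ship[1->2]=2 ship[0->1]=2 prod=4 -> [25 5 13 1]
Step 11: demand=3,sold=1 ship[2->3]=1 ship[1->2]=2 ship[0->1]=2 prod=4 -> [27 5 14 1]
Step 12: demand=3,sold=1 ship[2->3]=1 ship[1->2]=2 ship[0->1]=2 prod=4 -> [29 5 15 1]
First stockout at step 5

5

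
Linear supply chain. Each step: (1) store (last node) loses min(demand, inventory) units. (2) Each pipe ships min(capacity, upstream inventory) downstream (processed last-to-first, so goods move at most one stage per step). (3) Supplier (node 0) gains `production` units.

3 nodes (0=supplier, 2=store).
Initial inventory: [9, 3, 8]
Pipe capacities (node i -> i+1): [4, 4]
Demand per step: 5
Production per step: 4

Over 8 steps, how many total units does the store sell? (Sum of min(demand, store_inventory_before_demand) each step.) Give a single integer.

Step 1: sold=5 (running total=5) -> [9 4 6]
Step 2: sold=5 (running total=10) -> [9 4 5]
Step 3: sold=5 (running total=15) -> [9 4 4]
Step 4: sold=4 (running total=19) -> [9 4 4]
Step 5: sold=4 (running total=23) -> [9 4 4]
Step 6: sold=4 (running total=27) -> [9 4 4]
Step 7: sold=4 (running total=31) -> [9 4 4]
Step 8: sold=4 (running total=35) -> [9 4 4]

Answer: 35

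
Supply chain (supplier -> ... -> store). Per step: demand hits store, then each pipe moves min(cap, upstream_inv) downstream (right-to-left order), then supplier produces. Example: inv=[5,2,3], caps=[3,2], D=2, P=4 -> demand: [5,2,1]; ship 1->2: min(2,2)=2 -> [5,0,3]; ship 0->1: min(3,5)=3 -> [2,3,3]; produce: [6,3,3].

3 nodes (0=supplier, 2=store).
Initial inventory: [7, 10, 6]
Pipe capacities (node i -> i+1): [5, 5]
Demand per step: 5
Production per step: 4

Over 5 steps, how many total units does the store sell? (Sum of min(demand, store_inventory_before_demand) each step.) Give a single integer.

Step 1: sold=5 (running total=5) -> [6 10 6]
Step 2: sold=5 (running total=10) -> [5 10 6]
Step 3: sold=5 (running total=15) -> [4 10 6]
Step 4: sold=5 (running total=20) -> [4 9 6]
Step 5: sold=5 (running total=25) -> [4 8 6]

Answer: 25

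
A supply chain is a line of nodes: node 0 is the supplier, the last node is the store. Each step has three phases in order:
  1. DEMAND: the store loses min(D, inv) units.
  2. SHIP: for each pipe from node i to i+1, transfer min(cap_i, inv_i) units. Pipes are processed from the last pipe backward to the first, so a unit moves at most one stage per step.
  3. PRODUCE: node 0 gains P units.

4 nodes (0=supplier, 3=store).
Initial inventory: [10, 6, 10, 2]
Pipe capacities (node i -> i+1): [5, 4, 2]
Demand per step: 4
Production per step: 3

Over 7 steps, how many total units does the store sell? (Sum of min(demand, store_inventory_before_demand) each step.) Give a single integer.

Step 1: sold=2 (running total=2) -> [8 7 12 2]
Step 2: sold=2 (running total=4) -> [6 8 14 2]
Step 3: sold=2 (running total=6) -> [4 9 16 2]
Step 4: sold=2 (running total=8) -> [3 9 18 2]
Step 5: sold=2 (running total=10) -> [3 8 20 2]
Step 6: sold=2 (running total=12) -> [3 7 22 2]
Step 7: sold=2 (running total=14) -> [3 6 24 2]

Answer: 14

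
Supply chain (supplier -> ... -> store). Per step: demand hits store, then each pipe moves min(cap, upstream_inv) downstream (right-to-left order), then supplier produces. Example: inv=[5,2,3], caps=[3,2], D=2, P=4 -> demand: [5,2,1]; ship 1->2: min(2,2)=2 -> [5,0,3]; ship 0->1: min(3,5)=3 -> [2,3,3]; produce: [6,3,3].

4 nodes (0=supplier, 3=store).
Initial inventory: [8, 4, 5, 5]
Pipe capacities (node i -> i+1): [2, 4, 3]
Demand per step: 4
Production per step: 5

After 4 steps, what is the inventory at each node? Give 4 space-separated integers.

Step 1: demand=4,sold=4 ship[2->3]=3 ship[1->2]=4 ship[0->1]=2 prod=5 -> inv=[11 2 6 4]
Step 2: demand=4,sold=4 ship[2->3]=3 ship[1->2]=2 ship[0->1]=2 prod=5 -> inv=[14 2 5 3]
Step 3: demand=4,sold=3 ship[2->3]=3 ship[1->2]=2 ship[0->1]=2 prod=5 -> inv=[17 2 4 3]
Step 4: demand=4,sold=3 ship[2->3]=3 ship[1->2]=2 ship[0->1]=2 prod=5 -> inv=[20 2 3 3]

20 2 3 3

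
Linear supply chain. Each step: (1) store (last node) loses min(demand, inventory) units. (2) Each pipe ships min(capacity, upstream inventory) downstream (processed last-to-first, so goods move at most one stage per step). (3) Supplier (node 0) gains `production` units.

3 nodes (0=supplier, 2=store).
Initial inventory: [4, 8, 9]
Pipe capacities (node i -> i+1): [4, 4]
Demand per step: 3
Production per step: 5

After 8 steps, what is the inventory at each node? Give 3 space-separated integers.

Step 1: demand=3,sold=3 ship[1->2]=4 ship[0->1]=4 prod=5 -> inv=[5 8 10]
Step 2: demand=3,sold=3 ship[1->2]=4 ship[0->1]=4 prod=5 -> inv=[6 8 11]
Step 3: demand=3,sold=3 ship[1->2]=4 ship[0->1]=4 prod=5 -> inv=[7 8 12]
Step 4: demand=3,sold=3 ship[1->2]=4 ship[0->1]=4 prod=5 -> inv=[8 8 13]
Step 5: demand=3,sold=3 ship[1->2]=4 ship[0->1]=4 prod=5 -> inv=[9 8 14]
Step 6: demand=3,sold=3 ship[1->2]=4 ship[0->1]=4 prod=5 -> inv=[10 8 15]
Step 7: demand=3,sold=3 ship[1->2]=4 ship[0->1]=4 prod=5 -> inv=[11 8 16]
Step 8: demand=3,sold=3 ship[1->2]=4 ship[0->1]=4 prod=5 -> inv=[12 8 17]

12 8 17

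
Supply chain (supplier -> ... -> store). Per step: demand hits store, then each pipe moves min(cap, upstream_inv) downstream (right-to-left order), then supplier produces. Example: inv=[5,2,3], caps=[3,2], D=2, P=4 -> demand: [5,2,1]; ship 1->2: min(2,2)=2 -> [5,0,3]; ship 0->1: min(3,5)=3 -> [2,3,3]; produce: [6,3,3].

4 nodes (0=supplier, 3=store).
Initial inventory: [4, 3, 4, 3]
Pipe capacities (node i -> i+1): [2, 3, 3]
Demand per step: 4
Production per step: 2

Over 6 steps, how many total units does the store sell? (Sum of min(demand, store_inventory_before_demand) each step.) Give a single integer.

Answer: 16

Derivation:
Step 1: sold=3 (running total=3) -> [4 2 4 3]
Step 2: sold=3 (running total=6) -> [4 2 3 3]
Step 3: sold=3 (running total=9) -> [4 2 2 3]
Step 4: sold=3 (running total=12) -> [4 2 2 2]
Step 5: sold=2 (running total=14) -> [4 2 2 2]
Step 6: sold=2 (running total=16) -> [4 2 2 2]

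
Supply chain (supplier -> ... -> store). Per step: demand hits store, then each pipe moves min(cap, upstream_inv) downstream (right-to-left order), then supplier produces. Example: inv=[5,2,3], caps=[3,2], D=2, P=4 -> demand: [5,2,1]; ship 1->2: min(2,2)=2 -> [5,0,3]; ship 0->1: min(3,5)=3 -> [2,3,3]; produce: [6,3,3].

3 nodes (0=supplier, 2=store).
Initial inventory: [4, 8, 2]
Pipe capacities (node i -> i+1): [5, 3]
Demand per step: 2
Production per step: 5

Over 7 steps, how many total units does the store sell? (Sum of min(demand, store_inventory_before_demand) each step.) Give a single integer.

Answer: 14

Derivation:
Step 1: sold=2 (running total=2) -> [5 9 3]
Step 2: sold=2 (running total=4) -> [5 11 4]
Step 3: sold=2 (running total=6) -> [5 13 5]
Step 4: sold=2 (running total=8) -> [5 15 6]
Step 5: sold=2 (running total=10) -> [5 17 7]
Step 6: sold=2 (running total=12) -> [5 19 8]
Step 7: sold=2 (running total=14) -> [5 21 9]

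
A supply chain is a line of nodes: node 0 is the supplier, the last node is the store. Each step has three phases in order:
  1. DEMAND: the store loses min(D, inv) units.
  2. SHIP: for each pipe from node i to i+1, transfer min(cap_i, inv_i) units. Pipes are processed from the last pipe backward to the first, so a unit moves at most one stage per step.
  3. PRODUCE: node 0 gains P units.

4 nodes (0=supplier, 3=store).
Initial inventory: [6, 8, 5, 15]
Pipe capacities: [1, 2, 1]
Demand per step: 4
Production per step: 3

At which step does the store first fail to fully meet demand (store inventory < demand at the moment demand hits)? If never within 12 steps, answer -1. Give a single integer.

Step 1: demand=4,sold=4 ship[2->3]=1 ship[1->2]=2 ship[0->1]=1 prod=3 -> [8 7 6 12]
Step 2: demand=4,sold=4 ship[2->3]=1 ship[1->2]=2 ship[0->1]=1 prod=3 -> [10 6 7 9]
Step 3: demand=4,sold=4 ship[2->3]=1 ship[1->2]=2 ship[0->1]=1 prod=3 -> [12 5 8 6]
Step 4: demand=4,sold=4 ship[2->3]=1 ship[1->2]=2 ship[0->1]=1 prod=3 -> [14 4 9 3]
Step 5: demand=4,sold=3 ship[2->3]=1 ship[1->2]=2 ship[0->1]=1 prod=3 -> [16 3 10 1]
Step 6: demand=4,sold=1 ship[2->3]=1 ship[1->2]=2 ship[0->1]=1 prod=3 -> [18 2 11 1]
Step 7: demand=4,sold=1 ship[2->3]=1 ship[1->2]=2 ship[0->1]=1 prod=3 -> [20 1 12 1]
Step 8: demand=4,sold=1 ship[2->3]=1 ship[1->2]=1 ship[0->1]=1 prod=3 -> [22 1 12 1]
Step 9: demand=4,sold=1 ship[2->3]=1 ship[1->2]=1 ship[0->1]=1 prod=3 -> [24 1 12 1]
Step 10: demand=4,sold=1 ship[2->3]=1 ship[1->2]=1 ship[0->1]=1 prod=3 -> [26 1 12 1]
Step 11: demand=4,sold=1 ship[2->3]=1 ship[1->2]=1 ship[0->1]=1 prod=3 -> [28 1 12 1]
Step 12: demand=4,sold=1 ship[2->3]=1 ship[1->2]=1 ship[0->1]=1 prod=3 -> [30 1 12 1]
First stockout at step 5

5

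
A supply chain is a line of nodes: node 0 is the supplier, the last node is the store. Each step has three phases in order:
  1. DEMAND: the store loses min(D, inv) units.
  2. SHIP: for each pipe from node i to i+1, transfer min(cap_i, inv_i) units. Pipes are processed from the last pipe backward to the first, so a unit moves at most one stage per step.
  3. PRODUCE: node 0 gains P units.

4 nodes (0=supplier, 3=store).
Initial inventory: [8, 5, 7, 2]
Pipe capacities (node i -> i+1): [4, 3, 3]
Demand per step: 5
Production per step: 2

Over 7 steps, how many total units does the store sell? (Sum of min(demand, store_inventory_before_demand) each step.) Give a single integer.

Step 1: sold=2 (running total=2) -> [6 6 7 3]
Step 2: sold=3 (running total=5) -> [4 7 7 3]
Step 3: sold=3 (running total=8) -> [2 8 7 3]
Step 4: sold=3 (running total=11) -> [2 7 7 3]
Step 5: sold=3 (running total=14) -> [2 6 7 3]
Step 6: sold=3 (running total=17) -> [2 5 7 3]
Step 7: sold=3 (running total=20) -> [2 4 7 3]

Answer: 20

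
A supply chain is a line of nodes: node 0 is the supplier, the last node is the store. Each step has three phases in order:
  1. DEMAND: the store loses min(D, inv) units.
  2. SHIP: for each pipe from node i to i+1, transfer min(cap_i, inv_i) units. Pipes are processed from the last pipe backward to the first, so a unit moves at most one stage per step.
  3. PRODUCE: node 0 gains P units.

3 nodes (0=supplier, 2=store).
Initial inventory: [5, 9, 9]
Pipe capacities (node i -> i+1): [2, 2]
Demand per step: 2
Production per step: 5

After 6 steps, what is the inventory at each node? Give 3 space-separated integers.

Step 1: demand=2,sold=2 ship[1->2]=2 ship[0->1]=2 prod=5 -> inv=[8 9 9]
Step 2: demand=2,sold=2 ship[1->2]=2 ship[0->1]=2 prod=5 -> inv=[11 9 9]
Step 3: demand=2,sold=2 ship[1->2]=2 ship[0->1]=2 prod=5 -> inv=[14 9 9]
Step 4: demand=2,sold=2 ship[1->2]=2 ship[0->1]=2 prod=5 -> inv=[17 9 9]
Step 5: demand=2,sold=2 ship[1->2]=2 ship[0->1]=2 prod=5 -> inv=[20 9 9]
Step 6: demand=2,sold=2 ship[1->2]=2 ship[0->1]=2 prod=5 -> inv=[23 9 9]

23 9 9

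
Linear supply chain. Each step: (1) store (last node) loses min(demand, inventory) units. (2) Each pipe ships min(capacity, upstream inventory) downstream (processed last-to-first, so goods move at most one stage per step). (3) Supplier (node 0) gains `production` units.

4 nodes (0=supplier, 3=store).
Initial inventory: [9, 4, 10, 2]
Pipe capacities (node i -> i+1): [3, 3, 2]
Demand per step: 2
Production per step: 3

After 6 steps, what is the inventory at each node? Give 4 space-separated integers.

Step 1: demand=2,sold=2 ship[2->3]=2 ship[1->2]=3 ship[0->1]=3 prod=3 -> inv=[9 4 11 2]
Step 2: demand=2,sold=2 ship[2->3]=2 ship[1->2]=3 ship[0->1]=3 prod=3 -> inv=[9 4 12 2]
Step 3: demand=2,sold=2 ship[2->3]=2 ship[1->2]=3 ship[0->1]=3 prod=3 -> inv=[9 4 13 2]
Step 4: demand=2,sold=2 ship[2->3]=2 ship[1->2]=3 ship[0->1]=3 prod=3 -> inv=[9 4 14 2]
Step 5: demand=2,sold=2 ship[2->3]=2 ship[1->2]=3 ship[0->1]=3 prod=3 -> inv=[9 4 15 2]
Step 6: demand=2,sold=2 ship[2->3]=2 ship[1->2]=3 ship[0->1]=3 prod=3 -> inv=[9 4 16 2]

9 4 16 2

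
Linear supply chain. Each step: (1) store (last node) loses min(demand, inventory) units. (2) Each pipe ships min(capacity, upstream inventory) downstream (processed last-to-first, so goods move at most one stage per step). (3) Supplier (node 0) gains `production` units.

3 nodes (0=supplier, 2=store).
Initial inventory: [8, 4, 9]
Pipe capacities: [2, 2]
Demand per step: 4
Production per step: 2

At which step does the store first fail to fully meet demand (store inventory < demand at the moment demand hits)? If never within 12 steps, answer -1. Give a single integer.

Step 1: demand=4,sold=4 ship[1->2]=2 ship[0->1]=2 prod=2 -> [8 4 7]
Step 2: demand=4,sold=4 ship[1->2]=2 ship[0->1]=2 prod=2 -> [8 4 5]
Step 3: demand=4,sold=4 ship[1->2]=2 ship[0->1]=2 prod=2 -> [8 4 3]
Step 4: demand=4,sold=3 ship[1->2]=2 ship[0->1]=2 prod=2 -> [8 4 2]
Step 5: demand=4,sold=2 ship[1->2]=2 ship[0->1]=2 prod=2 -> [8 4 2]
Step 6: demand=4,sold=2 ship[1->2]=2 ship[0->1]=2 prod=2 -> [8 4 2]
Step 7: demand=4,sold=2 ship[1->2]=2 ship[0->1]=2 prod=2 -> [8 4 2]
Step 8: demand=4,sold=2 ship[1->2]=2 ship[0->1]=2 prod=2 -> [8 4 2]
Step 9: demand=4,sold=2 ship[1->2]=2 ship[0->1]=2 prod=2 -> [8 4 2]
Step 10: demand=4,sold=2 ship[1->2]=2 ship[0->1]=2 prod=2 -> [8 4 2]
Step 11: demand=4,sold=2 ship[1->2]=2 ship[0->1]=2 prod=2 -> [8 4 2]
Step 12: demand=4,sold=2 ship[1->2]=2 ship[0->1]=2 prod=2 -> [8 4 2]
First stockout at step 4

4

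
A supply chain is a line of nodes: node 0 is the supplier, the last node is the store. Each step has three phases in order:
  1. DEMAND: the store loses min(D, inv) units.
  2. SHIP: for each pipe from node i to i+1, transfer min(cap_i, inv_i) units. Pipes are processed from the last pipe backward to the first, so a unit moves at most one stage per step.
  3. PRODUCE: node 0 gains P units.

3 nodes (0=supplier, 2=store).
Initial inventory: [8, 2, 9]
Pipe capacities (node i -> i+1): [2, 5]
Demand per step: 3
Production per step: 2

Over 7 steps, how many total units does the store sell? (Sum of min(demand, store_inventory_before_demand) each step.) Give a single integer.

Answer: 21

Derivation:
Step 1: sold=3 (running total=3) -> [8 2 8]
Step 2: sold=3 (running total=6) -> [8 2 7]
Step 3: sold=3 (running total=9) -> [8 2 6]
Step 4: sold=3 (running total=12) -> [8 2 5]
Step 5: sold=3 (running total=15) -> [8 2 4]
Step 6: sold=3 (running total=18) -> [8 2 3]
Step 7: sold=3 (running total=21) -> [8 2 2]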